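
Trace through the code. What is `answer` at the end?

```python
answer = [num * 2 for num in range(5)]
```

Let's trace through this code step by step.

Initialize: answer = [num * 2 for num in range(5)]

After execution: answer = [0, 2, 4, 6, 8]
[0, 2, 4, 6, 8]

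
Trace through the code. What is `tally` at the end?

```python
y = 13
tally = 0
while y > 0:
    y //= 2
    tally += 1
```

Let's trace through this code step by step.

Initialize: y = 13
Initialize: tally = 0
Entering loop: while y > 0:

After execution: tally = 4
4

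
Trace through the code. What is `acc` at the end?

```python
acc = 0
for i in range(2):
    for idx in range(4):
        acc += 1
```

Let's trace through this code step by step.

Initialize: acc = 0
Entering loop: for i in range(2):

After execution: acc = 8
8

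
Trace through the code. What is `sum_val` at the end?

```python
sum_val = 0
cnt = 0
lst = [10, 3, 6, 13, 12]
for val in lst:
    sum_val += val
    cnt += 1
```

Let's trace through this code step by step.

Initialize: sum_val = 0
Initialize: cnt = 0
Initialize: lst = [10, 3, 6, 13, 12]
Entering loop: for val in lst:

After execution: sum_val = 44
44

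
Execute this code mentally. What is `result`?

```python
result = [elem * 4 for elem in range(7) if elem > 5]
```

Let's trace through this code step by step.

Initialize: result = [elem * 4 for elem in range(7) if elem > 5]

After execution: result = [24]
[24]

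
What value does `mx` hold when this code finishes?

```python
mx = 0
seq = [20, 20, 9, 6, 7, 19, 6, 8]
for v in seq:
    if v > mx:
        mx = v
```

Let's trace through this code step by step.

Initialize: mx = 0
Initialize: seq = [20, 20, 9, 6, 7, 19, 6, 8]
Entering loop: for v in seq:

After execution: mx = 20
20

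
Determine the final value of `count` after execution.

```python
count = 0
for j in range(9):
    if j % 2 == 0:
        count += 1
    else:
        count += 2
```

Let's trace through this code step by step.

Initialize: count = 0
Entering loop: for j in range(9):

After execution: count = 13
13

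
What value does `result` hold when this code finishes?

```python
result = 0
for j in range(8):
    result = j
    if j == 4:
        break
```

Let's trace through this code step by step.

Initialize: result = 0
Entering loop: for j in range(8):

After execution: result = 4
4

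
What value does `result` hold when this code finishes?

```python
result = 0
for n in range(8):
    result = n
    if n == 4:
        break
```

Let's trace through this code step by step.

Initialize: result = 0
Entering loop: for n in range(8):

After execution: result = 4
4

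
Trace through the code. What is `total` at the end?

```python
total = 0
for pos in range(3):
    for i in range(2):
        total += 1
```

Let's trace through this code step by step.

Initialize: total = 0
Entering loop: for pos in range(3):

After execution: total = 6
6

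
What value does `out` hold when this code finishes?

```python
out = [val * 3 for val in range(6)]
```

Let's trace through this code step by step.

Initialize: out = [val * 3 for val in range(6)]

After execution: out = [0, 3, 6, 9, 12, 15]
[0, 3, 6, 9, 12, 15]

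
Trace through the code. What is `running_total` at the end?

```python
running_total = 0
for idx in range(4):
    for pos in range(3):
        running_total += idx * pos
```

Let's trace through this code step by step.

Initialize: running_total = 0
Entering loop: for idx in range(4):

After execution: running_total = 18
18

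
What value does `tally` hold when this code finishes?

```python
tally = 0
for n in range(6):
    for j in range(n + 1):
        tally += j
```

Let's trace through this code step by step.

Initialize: tally = 0
Entering loop: for n in range(6):

After execution: tally = 35
35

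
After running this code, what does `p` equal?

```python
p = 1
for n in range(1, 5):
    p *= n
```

Let's trace through this code step by step.

Initialize: p = 1
Entering loop: for n in range(1, 5):

After execution: p = 24
24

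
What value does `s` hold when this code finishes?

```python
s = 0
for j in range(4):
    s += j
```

Let's trace through this code step by step.

Initialize: s = 0
Entering loop: for j in range(4):

After execution: s = 6
6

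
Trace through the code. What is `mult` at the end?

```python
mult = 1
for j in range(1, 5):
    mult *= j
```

Let's trace through this code step by step.

Initialize: mult = 1
Entering loop: for j in range(1, 5):

After execution: mult = 24
24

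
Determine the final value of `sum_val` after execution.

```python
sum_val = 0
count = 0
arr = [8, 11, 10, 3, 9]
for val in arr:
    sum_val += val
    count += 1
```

Let's trace through this code step by step.

Initialize: sum_val = 0
Initialize: count = 0
Initialize: arr = [8, 11, 10, 3, 9]
Entering loop: for val in arr:

After execution: sum_val = 41
41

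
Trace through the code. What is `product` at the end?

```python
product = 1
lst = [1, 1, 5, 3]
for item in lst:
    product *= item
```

Let's trace through this code step by step.

Initialize: product = 1
Initialize: lst = [1, 1, 5, 3]
Entering loop: for item in lst:

After execution: product = 15
15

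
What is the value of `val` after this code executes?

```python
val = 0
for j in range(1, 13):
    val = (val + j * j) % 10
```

Let's trace through this code step by step.

Initialize: val = 0
Entering loop: for j in range(1, 13):

After execution: val = 0
0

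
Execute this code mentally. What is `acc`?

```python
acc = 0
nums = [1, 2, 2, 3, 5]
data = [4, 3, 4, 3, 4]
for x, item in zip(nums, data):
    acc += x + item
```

Let's trace through this code step by step.

Initialize: acc = 0
Initialize: nums = [1, 2, 2, 3, 5]
Initialize: data = [4, 3, 4, 3, 4]
Entering loop: for x, item in zip(nums, data):

After execution: acc = 31
31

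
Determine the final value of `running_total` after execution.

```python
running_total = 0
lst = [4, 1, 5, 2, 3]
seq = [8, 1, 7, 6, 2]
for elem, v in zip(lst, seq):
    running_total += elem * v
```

Let's trace through this code step by step.

Initialize: running_total = 0
Initialize: lst = [4, 1, 5, 2, 3]
Initialize: seq = [8, 1, 7, 6, 2]
Entering loop: for elem, v in zip(lst, seq):

After execution: running_total = 86
86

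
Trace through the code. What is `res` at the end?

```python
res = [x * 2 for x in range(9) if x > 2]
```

Let's trace through this code step by step.

Initialize: res = [x * 2 for x in range(9) if x > 2]

After execution: res = [6, 8, 10, 12, 14, 16]
[6, 8, 10, 12, 14, 16]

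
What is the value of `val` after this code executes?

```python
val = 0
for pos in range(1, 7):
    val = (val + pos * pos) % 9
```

Let's trace through this code step by step.

Initialize: val = 0
Entering loop: for pos in range(1, 7):

After execution: val = 1
1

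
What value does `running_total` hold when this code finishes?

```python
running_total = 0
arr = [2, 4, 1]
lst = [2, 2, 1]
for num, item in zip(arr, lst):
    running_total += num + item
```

Let's trace through this code step by step.

Initialize: running_total = 0
Initialize: arr = [2, 4, 1]
Initialize: lst = [2, 2, 1]
Entering loop: for num, item in zip(arr, lst):

After execution: running_total = 12
12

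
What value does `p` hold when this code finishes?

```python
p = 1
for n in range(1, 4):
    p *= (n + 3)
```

Let's trace through this code step by step.

Initialize: p = 1
Entering loop: for n in range(1, 4):

After execution: p = 120
120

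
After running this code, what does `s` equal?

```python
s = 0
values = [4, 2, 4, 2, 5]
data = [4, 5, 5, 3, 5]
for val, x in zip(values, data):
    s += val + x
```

Let's trace through this code step by step.

Initialize: s = 0
Initialize: values = [4, 2, 4, 2, 5]
Initialize: data = [4, 5, 5, 3, 5]
Entering loop: for val, x in zip(values, data):

After execution: s = 39
39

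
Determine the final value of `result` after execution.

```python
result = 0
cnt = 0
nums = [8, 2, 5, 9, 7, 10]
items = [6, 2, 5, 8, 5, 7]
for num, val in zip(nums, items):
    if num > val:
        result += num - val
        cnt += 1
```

Let's trace through this code step by step.

Initialize: result = 0
Initialize: cnt = 0
Initialize: nums = [8, 2, 5, 9, 7, 10]
Initialize: items = [6, 2, 5, 8, 5, 7]
Entering loop: for num, val in zip(nums, items):

After execution: result = 8
8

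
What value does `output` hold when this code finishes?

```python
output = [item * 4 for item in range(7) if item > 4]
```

Let's trace through this code step by step.

Initialize: output = [item * 4 for item in range(7) if item > 4]

After execution: output = [20, 24]
[20, 24]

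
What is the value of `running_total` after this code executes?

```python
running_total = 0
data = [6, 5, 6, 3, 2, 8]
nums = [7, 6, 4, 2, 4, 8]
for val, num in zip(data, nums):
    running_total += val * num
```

Let's trace through this code step by step.

Initialize: running_total = 0
Initialize: data = [6, 5, 6, 3, 2, 8]
Initialize: nums = [7, 6, 4, 2, 4, 8]
Entering loop: for val, num in zip(data, nums):

After execution: running_total = 174
174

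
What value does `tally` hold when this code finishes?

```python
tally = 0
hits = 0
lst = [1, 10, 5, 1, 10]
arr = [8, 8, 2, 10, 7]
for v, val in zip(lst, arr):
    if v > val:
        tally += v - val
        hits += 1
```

Let's trace through this code step by step.

Initialize: tally = 0
Initialize: hits = 0
Initialize: lst = [1, 10, 5, 1, 10]
Initialize: arr = [8, 8, 2, 10, 7]
Entering loop: for v, val in zip(lst, arr):

After execution: tally = 8
8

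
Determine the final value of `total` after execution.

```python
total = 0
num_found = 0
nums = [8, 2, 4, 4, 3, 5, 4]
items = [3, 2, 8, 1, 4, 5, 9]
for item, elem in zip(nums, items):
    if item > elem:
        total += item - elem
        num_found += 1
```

Let's trace through this code step by step.

Initialize: total = 0
Initialize: num_found = 0
Initialize: nums = [8, 2, 4, 4, 3, 5, 4]
Initialize: items = [3, 2, 8, 1, 4, 5, 9]
Entering loop: for item, elem in zip(nums, items):

After execution: total = 8
8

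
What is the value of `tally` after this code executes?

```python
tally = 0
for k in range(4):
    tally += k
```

Let's trace through this code step by step.

Initialize: tally = 0
Entering loop: for k in range(4):

After execution: tally = 6
6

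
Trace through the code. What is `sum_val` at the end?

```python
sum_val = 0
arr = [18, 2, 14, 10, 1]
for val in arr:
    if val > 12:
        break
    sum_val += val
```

Let's trace through this code step by step.

Initialize: sum_val = 0
Initialize: arr = [18, 2, 14, 10, 1]
Entering loop: for val in arr:

After execution: sum_val = 0
0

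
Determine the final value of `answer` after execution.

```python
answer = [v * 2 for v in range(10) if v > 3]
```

Let's trace through this code step by step.

Initialize: answer = [v * 2 for v in range(10) if v > 3]

After execution: answer = [8, 10, 12, 14, 16, 18]
[8, 10, 12, 14, 16, 18]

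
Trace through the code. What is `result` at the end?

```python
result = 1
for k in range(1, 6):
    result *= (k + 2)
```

Let's trace through this code step by step.

Initialize: result = 1
Entering loop: for k in range(1, 6):

After execution: result = 2520
2520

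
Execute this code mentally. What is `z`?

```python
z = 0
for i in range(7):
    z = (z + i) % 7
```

Let's trace through this code step by step.

Initialize: z = 0
Entering loop: for i in range(7):

After execution: z = 0
0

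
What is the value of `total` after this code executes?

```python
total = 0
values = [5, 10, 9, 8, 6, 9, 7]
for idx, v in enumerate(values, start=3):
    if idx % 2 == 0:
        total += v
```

Let's trace through this code step by step.

Initialize: total = 0
Initialize: values = [5, 10, 9, 8, 6, 9, 7]
Entering loop: for idx, v in enumerate(values, start=3):

After execution: total = 27
27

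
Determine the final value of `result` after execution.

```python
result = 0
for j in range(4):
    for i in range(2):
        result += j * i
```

Let's trace through this code step by step.

Initialize: result = 0
Entering loop: for j in range(4):

After execution: result = 6
6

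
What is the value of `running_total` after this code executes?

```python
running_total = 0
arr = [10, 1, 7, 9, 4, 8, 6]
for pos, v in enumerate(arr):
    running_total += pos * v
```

Let's trace through this code step by step.

Initialize: running_total = 0
Initialize: arr = [10, 1, 7, 9, 4, 8, 6]
Entering loop: for pos, v in enumerate(arr):

After execution: running_total = 134
134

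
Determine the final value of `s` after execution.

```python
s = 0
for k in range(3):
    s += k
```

Let's trace through this code step by step.

Initialize: s = 0
Entering loop: for k in range(3):

After execution: s = 3
3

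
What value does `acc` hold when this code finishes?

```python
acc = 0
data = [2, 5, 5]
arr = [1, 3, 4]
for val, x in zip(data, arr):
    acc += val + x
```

Let's trace through this code step by step.

Initialize: acc = 0
Initialize: data = [2, 5, 5]
Initialize: arr = [1, 3, 4]
Entering loop: for val, x in zip(data, arr):

After execution: acc = 20
20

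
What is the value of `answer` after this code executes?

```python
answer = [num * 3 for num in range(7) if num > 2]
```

Let's trace through this code step by step.

Initialize: answer = [num * 3 for num in range(7) if num > 2]

After execution: answer = [9, 12, 15, 18]
[9, 12, 15, 18]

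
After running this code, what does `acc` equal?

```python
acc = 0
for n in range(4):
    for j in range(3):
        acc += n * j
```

Let's trace through this code step by step.

Initialize: acc = 0
Entering loop: for n in range(4):

After execution: acc = 18
18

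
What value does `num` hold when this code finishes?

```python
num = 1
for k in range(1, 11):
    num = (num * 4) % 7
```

Let's trace through this code step by step.

Initialize: num = 1
Entering loop: for k in range(1, 11):

After execution: num = 4
4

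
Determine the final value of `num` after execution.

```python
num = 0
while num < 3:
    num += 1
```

Let's trace through this code step by step.

Initialize: num = 0
Entering loop: while num < 3:

After execution: num = 3
3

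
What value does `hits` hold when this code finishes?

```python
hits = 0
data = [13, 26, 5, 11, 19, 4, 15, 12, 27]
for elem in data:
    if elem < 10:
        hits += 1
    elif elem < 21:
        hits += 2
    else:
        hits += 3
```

Let's trace through this code step by step.

Initialize: hits = 0
Initialize: data = [13, 26, 5, 11, 19, 4, 15, 12, 27]
Entering loop: for elem in data:

After execution: hits = 18
18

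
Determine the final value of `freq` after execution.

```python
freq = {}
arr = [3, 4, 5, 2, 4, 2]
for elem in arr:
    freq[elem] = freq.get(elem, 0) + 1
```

Let's trace through this code step by step.

Initialize: freq = {}
Initialize: arr = [3, 4, 5, 2, 4, 2]
Entering loop: for elem in arr:

After execution: freq = {3: 1, 4: 2, 5: 1, 2: 2}
{3: 1, 4: 2, 5: 1, 2: 2}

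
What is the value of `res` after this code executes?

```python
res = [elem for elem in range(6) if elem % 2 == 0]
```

Let's trace through this code step by step.

Initialize: res = [elem for elem in range(6) if elem % 2 == 0]

After execution: res = [0, 2, 4]
[0, 2, 4]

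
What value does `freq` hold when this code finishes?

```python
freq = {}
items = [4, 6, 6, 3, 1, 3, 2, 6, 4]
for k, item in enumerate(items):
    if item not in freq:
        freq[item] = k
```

Let's trace through this code step by step.

Initialize: freq = {}
Initialize: items = [4, 6, 6, 3, 1, 3, 2, 6, 4]
Entering loop: for k, item in enumerate(items):

After execution: freq = {4: 0, 6: 1, 3: 3, 1: 4, 2: 6}
{4: 0, 6: 1, 3: 3, 1: 4, 2: 6}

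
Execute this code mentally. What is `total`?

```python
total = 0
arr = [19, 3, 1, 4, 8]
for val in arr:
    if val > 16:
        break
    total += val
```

Let's trace through this code step by step.

Initialize: total = 0
Initialize: arr = [19, 3, 1, 4, 8]
Entering loop: for val in arr:

After execution: total = 0
0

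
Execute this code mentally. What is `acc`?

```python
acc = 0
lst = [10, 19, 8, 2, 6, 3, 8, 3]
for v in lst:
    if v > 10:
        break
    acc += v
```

Let's trace through this code step by step.

Initialize: acc = 0
Initialize: lst = [10, 19, 8, 2, 6, 3, 8, 3]
Entering loop: for v in lst:

After execution: acc = 10
10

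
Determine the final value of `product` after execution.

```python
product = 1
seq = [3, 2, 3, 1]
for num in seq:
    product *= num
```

Let's trace through this code step by step.

Initialize: product = 1
Initialize: seq = [3, 2, 3, 1]
Entering loop: for num in seq:

After execution: product = 18
18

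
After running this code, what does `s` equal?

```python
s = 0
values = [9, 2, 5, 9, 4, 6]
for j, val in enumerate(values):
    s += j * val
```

Let's trace through this code step by step.

Initialize: s = 0
Initialize: values = [9, 2, 5, 9, 4, 6]
Entering loop: for j, val in enumerate(values):

After execution: s = 85
85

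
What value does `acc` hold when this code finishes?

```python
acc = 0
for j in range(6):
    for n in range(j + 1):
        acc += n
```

Let's trace through this code step by step.

Initialize: acc = 0
Entering loop: for j in range(6):

After execution: acc = 35
35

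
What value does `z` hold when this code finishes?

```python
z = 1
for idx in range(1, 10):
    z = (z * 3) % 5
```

Let's trace through this code step by step.

Initialize: z = 1
Entering loop: for idx in range(1, 10):

After execution: z = 3
3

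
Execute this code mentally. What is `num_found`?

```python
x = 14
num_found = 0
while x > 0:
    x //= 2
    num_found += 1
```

Let's trace through this code step by step.

Initialize: x = 14
Initialize: num_found = 0
Entering loop: while x > 0:

After execution: num_found = 4
4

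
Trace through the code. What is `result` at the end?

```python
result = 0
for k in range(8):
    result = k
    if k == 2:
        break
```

Let's trace through this code step by step.

Initialize: result = 0
Entering loop: for k in range(8):

After execution: result = 2
2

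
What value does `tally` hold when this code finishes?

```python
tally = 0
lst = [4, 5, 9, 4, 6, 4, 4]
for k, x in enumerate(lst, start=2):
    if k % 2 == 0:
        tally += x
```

Let's trace through this code step by step.

Initialize: tally = 0
Initialize: lst = [4, 5, 9, 4, 6, 4, 4]
Entering loop: for k, x in enumerate(lst, start=2):

After execution: tally = 23
23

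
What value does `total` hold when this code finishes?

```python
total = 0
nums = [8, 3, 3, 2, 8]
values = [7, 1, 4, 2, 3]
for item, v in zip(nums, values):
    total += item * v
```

Let's trace through this code step by step.

Initialize: total = 0
Initialize: nums = [8, 3, 3, 2, 8]
Initialize: values = [7, 1, 4, 2, 3]
Entering loop: for item, v in zip(nums, values):

After execution: total = 99
99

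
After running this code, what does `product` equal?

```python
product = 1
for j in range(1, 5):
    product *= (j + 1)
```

Let's trace through this code step by step.

Initialize: product = 1
Entering loop: for j in range(1, 5):

After execution: product = 120
120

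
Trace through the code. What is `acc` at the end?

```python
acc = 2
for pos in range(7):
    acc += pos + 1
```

Let's trace through this code step by step.

Initialize: acc = 2
Entering loop: for pos in range(7):

After execution: acc = 30
30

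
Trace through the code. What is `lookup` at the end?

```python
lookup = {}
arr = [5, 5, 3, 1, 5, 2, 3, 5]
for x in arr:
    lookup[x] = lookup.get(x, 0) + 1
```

Let's trace through this code step by step.

Initialize: lookup = {}
Initialize: arr = [5, 5, 3, 1, 5, 2, 3, 5]
Entering loop: for x in arr:

After execution: lookup = {5: 4, 3: 2, 1: 1, 2: 1}
{5: 4, 3: 2, 1: 1, 2: 1}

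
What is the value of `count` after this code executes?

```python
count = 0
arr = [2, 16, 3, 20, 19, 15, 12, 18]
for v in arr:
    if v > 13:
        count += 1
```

Let's trace through this code step by step.

Initialize: count = 0
Initialize: arr = [2, 16, 3, 20, 19, 15, 12, 18]
Entering loop: for v in arr:

After execution: count = 5
5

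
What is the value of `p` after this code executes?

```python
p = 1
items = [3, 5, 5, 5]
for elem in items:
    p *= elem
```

Let's trace through this code step by step.

Initialize: p = 1
Initialize: items = [3, 5, 5, 5]
Entering loop: for elem in items:

After execution: p = 375
375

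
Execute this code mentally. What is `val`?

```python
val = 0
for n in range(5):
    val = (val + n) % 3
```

Let's trace through this code step by step.

Initialize: val = 0
Entering loop: for n in range(5):

After execution: val = 1
1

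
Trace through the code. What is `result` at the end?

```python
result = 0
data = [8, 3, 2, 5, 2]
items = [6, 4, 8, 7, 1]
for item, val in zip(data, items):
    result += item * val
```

Let's trace through this code step by step.

Initialize: result = 0
Initialize: data = [8, 3, 2, 5, 2]
Initialize: items = [6, 4, 8, 7, 1]
Entering loop: for item, val in zip(data, items):

After execution: result = 113
113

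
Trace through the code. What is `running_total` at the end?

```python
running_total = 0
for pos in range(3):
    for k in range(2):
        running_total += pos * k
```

Let's trace through this code step by step.

Initialize: running_total = 0
Entering loop: for pos in range(3):

After execution: running_total = 3
3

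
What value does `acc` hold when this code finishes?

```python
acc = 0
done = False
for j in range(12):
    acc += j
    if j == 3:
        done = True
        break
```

Let's trace through this code step by step.

Initialize: acc = 0
Initialize: done = False
Entering loop: for j in range(12):

After execution: acc = 6
6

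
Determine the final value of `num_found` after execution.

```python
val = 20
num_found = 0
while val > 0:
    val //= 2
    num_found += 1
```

Let's trace through this code step by step.

Initialize: val = 20
Initialize: num_found = 0
Entering loop: while val > 0:

After execution: num_found = 5
5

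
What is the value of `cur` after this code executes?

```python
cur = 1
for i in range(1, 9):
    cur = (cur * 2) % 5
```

Let's trace through this code step by step.

Initialize: cur = 1
Entering loop: for i in range(1, 9):

After execution: cur = 1
1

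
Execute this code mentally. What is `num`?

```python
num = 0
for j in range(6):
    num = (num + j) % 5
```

Let's trace through this code step by step.

Initialize: num = 0
Entering loop: for j in range(6):

After execution: num = 0
0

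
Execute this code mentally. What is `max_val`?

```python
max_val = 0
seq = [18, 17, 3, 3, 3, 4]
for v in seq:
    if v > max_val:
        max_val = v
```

Let's trace through this code step by step.

Initialize: max_val = 0
Initialize: seq = [18, 17, 3, 3, 3, 4]
Entering loop: for v in seq:

After execution: max_val = 18
18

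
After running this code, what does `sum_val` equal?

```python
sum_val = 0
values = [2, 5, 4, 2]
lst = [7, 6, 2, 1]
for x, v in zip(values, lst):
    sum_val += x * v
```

Let's trace through this code step by step.

Initialize: sum_val = 0
Initialize: values = [2, 5, 4, 2]
Initialize: lst = [7, 6, 2, 1]
Entering loop: for x, v in zip(values, lst):

After execution: sum_val = 54
54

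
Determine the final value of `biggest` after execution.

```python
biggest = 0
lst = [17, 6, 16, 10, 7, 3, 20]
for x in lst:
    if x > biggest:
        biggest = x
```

Let's trace through this code step by step.

Initialize: biggest = 0
Initialize: lst = [17, 6, 16, 10, 7, 3, 20]
Entering loop: for x in lst:

After execution: biggest = 20
20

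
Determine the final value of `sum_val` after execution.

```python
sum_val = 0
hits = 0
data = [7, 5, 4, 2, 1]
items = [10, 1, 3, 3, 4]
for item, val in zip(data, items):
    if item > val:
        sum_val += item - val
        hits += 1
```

Let's trace through this code step by step.

Initialize: sum_val = 0
Initialize: hits = 0
Initialize: data = [7, 5, 4, 2, 1]
Initialize: items = [10, 1, 3, 3, 4]
Entering loop: for item, val in zip(data, items):

After execution: sum_val = 5
5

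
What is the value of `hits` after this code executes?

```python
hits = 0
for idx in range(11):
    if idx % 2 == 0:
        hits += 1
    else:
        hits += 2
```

Let's trace through this code step by step.

Initialize: hits = 0
Entering loop: for idx in range(11):

After execution: hits = 16
16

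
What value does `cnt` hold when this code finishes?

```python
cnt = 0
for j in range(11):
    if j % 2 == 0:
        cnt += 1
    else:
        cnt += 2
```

Let's trace through this code step by step.

Initialize: cnt = 0
Entering loop: for j in range(11):

After execution: cnt = 16
16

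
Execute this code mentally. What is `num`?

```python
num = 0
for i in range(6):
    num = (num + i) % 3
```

Let's trace through this code step by step.

Initialize: num = 0
Entering loop: for i in range(6):

After execution: num = 0
0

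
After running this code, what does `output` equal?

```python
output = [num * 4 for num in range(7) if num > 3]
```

Let's trace through this code step by step.

Initialize: output = [num * 4 for num in range(7) if num > 3]

After execution: output = [16, 20, 24]
[16, 20, 24]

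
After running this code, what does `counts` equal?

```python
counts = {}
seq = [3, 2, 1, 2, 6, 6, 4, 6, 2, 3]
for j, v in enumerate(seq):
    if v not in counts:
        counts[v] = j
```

Let's trace through this code step by step.

Initialize: counts = {}
Initialize: seq = [3, 2, 1, 2, 6, 6, 4, 6, 2, 3]
Entering loop: for j, v in enumerate(seq):

After execution: counts = {3: 0, 2: 1, 1: 2, 6: 4, 4: 6}
{3: 0, 2: 1, 1: 2, 6: 4, 4: 6}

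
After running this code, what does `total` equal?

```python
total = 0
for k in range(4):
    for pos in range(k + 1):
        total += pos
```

Let's trace through this code step by step.

Initialize: total = 0
Entering loop: for k in range(4):

After execution: total = 10
10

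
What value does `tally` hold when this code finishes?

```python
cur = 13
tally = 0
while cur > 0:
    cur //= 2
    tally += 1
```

Let's trace through this code step by step.

Initialize: cur = 13
Initialize: tally = 0
Entering loop: while cur > 0:

After execution: tally = 4
4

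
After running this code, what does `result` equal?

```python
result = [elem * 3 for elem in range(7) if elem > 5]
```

Let's trace through this code step by step.

Initialize: result = [elem * 3 for elem in range(7) if elem > 5]

After execution: result = [18]
[18]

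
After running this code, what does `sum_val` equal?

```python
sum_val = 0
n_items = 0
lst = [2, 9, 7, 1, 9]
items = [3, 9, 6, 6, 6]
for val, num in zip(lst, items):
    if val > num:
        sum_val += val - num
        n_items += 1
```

Let's trace through this code step by step.

Initialize: sum_val = 0
Initialize: n_items = 0
Initialize: lst = [2, 9, 7, 1, 9]
Initialize: items = [3, 9, 6, 6, 6]
Entering loop: for val, num in zip(lst, items):

After execution: sum_val = 4
4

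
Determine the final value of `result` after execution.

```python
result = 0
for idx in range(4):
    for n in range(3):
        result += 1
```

Let's trace through this code step by step.

Initialize: result = 0
Entering loop: for idx in range(4):

After execution: result = 12
12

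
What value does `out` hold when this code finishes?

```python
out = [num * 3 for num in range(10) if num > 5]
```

Let's trace through this code step by step.

Initialize: out = [num * 3 for num in range(10) if num > 5]

After execution: out = [18, 21, 24, 27]
[18, 21, 24, 27]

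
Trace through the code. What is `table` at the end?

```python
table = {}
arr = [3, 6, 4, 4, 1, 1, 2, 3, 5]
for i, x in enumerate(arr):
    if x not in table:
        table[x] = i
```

Let's trace through this code step by step.

Initialize: table = {}
Initialize: arr = [3, 6, 4, 4, 1, 1, 2, 3, 5]
Entering loop: for i, x in enumerate(arr):

After execution: table = {3: 0, 6: 1, 4: 2, 1: 4, 2: 6, 5: 8}
{3: 0, 6: 1, 4: 2, 1: 4, 2: 6, 5: 8}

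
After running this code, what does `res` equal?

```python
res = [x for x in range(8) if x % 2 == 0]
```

Let's trace through this code step by step.

Initialize: res = [x for x in range(8) if x % 2 == 0]

After execution: res = [0, 2, 4, 6]
[0, 2, 4, 6]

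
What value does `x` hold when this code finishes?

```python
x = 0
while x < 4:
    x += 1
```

Let's trace through this code step by step.

Initialize: x = 0
Entering loop: while x < 4:

After execution: x = 4
4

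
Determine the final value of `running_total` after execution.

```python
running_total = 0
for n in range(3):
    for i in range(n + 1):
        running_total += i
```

Let's trace through this code step by step.

Initialize: running_total = 0
Entering loop: for n in range(3):

After execution: running_total = 4
4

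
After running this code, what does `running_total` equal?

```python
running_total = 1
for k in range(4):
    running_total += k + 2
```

Let's trace through this code step by step.

Initialize: running_total = 1
Entering loop: for k in range(4):

After execution: running_total = 15
15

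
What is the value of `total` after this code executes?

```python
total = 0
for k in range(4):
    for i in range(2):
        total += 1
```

Let's trace through this code step by step.

Initialize: total = 0
Entering loop: for k in range(4):

After execution: total = 8
8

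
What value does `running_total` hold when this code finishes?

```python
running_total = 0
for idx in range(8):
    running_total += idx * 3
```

Let's trace through this code step by step.

Initialize: running_total = 0
Entering loop: for idx in range(8):

After execution: running_total = 84
84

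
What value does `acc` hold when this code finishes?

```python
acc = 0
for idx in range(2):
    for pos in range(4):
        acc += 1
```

Let's trace through this code step by step.

Initialize: acc = 0
Entering loop: for idx in range(2):

After execution: acc = 8
8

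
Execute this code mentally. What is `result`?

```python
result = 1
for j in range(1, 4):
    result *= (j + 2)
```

Let's trace through this code step by step.

Initialize: result = 1
Entering loop: for j in range(1, 4):

After execution: result = 60
60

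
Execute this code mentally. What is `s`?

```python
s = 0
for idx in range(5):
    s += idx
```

Let's trace through this code step by step.

Initialize: s = 0
Entering loop: for idx in range(5):

After execution: s = 10
10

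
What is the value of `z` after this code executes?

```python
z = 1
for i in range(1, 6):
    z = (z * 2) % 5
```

Let's trace through this code step by step.

Initialize: z = 1
Entering loop: for i in range(1, 6):

After execution: z = 2
2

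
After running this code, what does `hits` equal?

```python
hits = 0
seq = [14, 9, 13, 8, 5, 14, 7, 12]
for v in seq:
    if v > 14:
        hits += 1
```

Let's trace through this code step by step.

Initialize: hits = 0
Initialize: seq = [14, 9, 13, 8, 5, 14, 7, 12]
Entering loop: for v in seq:

After execution: hits = 0
0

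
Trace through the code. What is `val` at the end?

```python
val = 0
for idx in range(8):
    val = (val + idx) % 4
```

Let's trace through this code step by step.

Initialize: val = 0
Entering loop: for idx in range(8):

After execution: val = 0
0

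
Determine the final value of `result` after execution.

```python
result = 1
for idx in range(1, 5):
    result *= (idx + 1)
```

Let's trace through this code step by step.

Initialize: result = 1
Entering loop: for idx in range(1, 5):

After execution: result = 120
120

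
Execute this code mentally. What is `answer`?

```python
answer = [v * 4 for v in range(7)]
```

Let's trace through this code step by step.

Initialize: answer = [v * 4 for v in range(7)]

After execution: answer = [0, 4, 8, 12, 16, 20, 24]
[0, 4, 8, 12, 16, 20, 24]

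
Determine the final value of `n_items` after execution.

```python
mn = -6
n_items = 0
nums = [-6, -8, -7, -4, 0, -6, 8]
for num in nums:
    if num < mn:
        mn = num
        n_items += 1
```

Let's trace through this code step by step.

Initialize: mn = -6
Initialize: n_items = 0
Initialize: nums = [-6, -8, -7, -4, 0, -6, 8]
Entering loop: for num in nums:

After execution: n_items = 1
1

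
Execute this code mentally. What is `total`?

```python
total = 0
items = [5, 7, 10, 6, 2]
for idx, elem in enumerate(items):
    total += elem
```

Let's trace through this code step by step.

Initialize: total = 0
Initialize: items = [5, 7, 10, 6, 2]
Entering loop: for idx, elem in enumerate(items):

After execution: total = 30
30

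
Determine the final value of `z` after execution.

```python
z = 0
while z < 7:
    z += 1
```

Let's trace through this code step by step.

Initialize: z = 0
Entering loop: while z < 7:

After execution: z = 7
7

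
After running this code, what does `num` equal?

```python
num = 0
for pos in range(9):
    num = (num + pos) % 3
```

Let's trace through this code step by step.

Initialize: num = 0
Entering loop: for pos in range(9):

After execution: num = 0
0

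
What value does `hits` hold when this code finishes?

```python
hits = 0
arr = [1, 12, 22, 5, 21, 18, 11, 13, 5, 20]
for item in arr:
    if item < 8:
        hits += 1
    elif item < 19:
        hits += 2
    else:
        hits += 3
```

Let's trace through this code step by step.

Initialize: hits = 0
Initialize: arr = [1, 12, 22, 5, 21, 18, 11, 13, 5, 20]
Entering loop: for item in arr:

After execution: hits = 20
20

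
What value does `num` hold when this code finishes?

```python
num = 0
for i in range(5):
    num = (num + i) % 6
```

Let's trace through this code step by step.

Initialize: num = 0
Entering loop: for i in range(5):

After execution: num = 4
4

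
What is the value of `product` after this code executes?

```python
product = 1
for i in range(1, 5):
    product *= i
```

Let's trace through this code step by step.

Initialize: product = 1
Entering loop: for i in range(1, 5):

After execution: product = 24
24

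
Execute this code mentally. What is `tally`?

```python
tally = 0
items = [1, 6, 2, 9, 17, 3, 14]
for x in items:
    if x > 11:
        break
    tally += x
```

Let's trace through this code step by step.

Initialize: tally = 0
Initialize: items = [1, 6, 2, 9, 17, 3, 14]
Entering loop: for x in items:

After execution: tally = 18
18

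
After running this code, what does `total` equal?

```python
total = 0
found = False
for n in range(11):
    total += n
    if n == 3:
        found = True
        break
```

Let's trace through this code step by step.

Initialize: total = 0
Initialize: found = False
Entering loop: for n in range(11):

After execution: total = 6
6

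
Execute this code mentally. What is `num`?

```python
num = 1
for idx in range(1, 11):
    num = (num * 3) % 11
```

Let's trace through this code step by step.

Initialize: num = 1
Entering loop: for idx in range(1, 11):

After execution: num = 1
1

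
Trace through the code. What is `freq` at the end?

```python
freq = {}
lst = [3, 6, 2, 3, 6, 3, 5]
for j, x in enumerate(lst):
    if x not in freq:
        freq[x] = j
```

Let's trace through this code step by step.

Initialize: freq = {}
Initialize: lst = [3, 6, 2, 3, 6, 3, 5]
Entering loop: for j, x in enumerate(lst):

After execution: freq = {3: 0, 6: 1, 2: 2, 5: 6}
{3: 0, 6: 1, 2: 2, 5: 6}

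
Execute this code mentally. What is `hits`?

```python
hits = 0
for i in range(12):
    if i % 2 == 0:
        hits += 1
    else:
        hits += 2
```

Let's trace through this code step by step.

Initialize: hits = 0
Entering loop: for i in range(12):

After execution: hits = 18
18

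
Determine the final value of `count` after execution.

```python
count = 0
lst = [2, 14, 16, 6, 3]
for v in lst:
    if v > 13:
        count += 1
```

Let's trace through this code step by step.

Initialize: count = 0
Initialize: lst = [2, 14, 16, 6, 3]
Entering loop: for v in lst:

After execution: count = 2
2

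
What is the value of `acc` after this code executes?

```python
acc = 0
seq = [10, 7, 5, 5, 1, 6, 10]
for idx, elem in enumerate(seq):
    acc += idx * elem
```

Let's trace through this code step by step.

Initialize: acc = 0
Initialize: seq = [10, 7, 5, 5, 1, 6, 10]
Entering loop: for idx, elem in enumerate(seq):

After execution: acc = 126
126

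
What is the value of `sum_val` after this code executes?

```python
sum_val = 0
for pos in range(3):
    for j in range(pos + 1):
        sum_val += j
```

Let's trace through this code step by step.

Initialize: sum_val = 0
Entering loop: for pos in range(3):

After execution: sum_val = 4
4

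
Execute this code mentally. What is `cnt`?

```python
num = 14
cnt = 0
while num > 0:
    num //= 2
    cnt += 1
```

Let's trace through this code step by step.

Initialize: num = 14
Initialize: cnt = 0
Entering loop: while num > 0:

After execution: cnt = 4
4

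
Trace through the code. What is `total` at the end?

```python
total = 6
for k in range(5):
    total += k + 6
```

Let's trace through this code step by step.

Initialize: total = 6
Entering loop: for k in range(5):

After execution: total = 46
46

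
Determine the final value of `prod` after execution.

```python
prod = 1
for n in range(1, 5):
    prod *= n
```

Let's trace through this code step by step.

Initialize: prod = 1
Entering loop: for n in range(1, 5):

After execution: prod = 24
24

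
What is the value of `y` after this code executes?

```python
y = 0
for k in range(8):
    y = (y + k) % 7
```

Let's trace through this code step by step.

Initialize: y = 0
Entering loop: for k in range(8):

After execution: y = 0
0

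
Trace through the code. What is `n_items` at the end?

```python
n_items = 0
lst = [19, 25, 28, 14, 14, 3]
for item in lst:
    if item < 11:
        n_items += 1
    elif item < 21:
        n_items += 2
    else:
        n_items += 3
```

Let's trace through this code step by step.

Initialize: n_items = 0
Initialize: lst = [19, 25, 28, 14, 14, 3]
Entering loop: for item in lst:

After execution: n_items = 13
13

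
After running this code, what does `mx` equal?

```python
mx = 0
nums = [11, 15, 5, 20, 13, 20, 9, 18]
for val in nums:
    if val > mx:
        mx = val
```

Let's trace through this code step by step.

Initialize: mx = 0
Initialize: nums = [11, 15, 5, 20, 13, 20, 9, 18]
Entering loop: for val in nums:

After execution: mx = 20
20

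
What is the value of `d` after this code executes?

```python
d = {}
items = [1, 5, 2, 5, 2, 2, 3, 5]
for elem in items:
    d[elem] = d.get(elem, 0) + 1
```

Let's trace through this code step by step.

Initialize: d = {}
Initialize: items = [1, 5, 2, 5, 2, 2, 3, 5]
Entering loop: for elem in items:

After execution: d = {1: 1, 5: 3, 2: 3, 3: 1}
{1: 1, 5: 3, 2: 3, 3: 1}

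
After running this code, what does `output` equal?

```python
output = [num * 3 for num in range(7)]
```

Let's trace through this code step by step.

Initialize: output = [num * 3 for num in range(7)]

After execution: output = [0, 3, 6, 9, 12, 15, 18]
[0, 3, 6, 9, 12, 15, 18]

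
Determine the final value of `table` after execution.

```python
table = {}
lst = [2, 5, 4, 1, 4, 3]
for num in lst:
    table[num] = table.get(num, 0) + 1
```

Let's trace through this code step by step.

Initialize: table = {}
Initialize: lst = [2, 5, 4, 1, 4, 3]
Entering loop: for num in lst:

After execution: table = {2: 1, 5: 1, 4: 2, 1: 1, 3: 1}
{2: 1, 5: 1, 4: 2, 1: 1, 3: 1}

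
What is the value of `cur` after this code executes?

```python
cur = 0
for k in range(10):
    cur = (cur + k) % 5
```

Let's trace through this code step by step.

Initialize: cur = 0
Entering loop: for k in range(10):

After execution: cur = 0
0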